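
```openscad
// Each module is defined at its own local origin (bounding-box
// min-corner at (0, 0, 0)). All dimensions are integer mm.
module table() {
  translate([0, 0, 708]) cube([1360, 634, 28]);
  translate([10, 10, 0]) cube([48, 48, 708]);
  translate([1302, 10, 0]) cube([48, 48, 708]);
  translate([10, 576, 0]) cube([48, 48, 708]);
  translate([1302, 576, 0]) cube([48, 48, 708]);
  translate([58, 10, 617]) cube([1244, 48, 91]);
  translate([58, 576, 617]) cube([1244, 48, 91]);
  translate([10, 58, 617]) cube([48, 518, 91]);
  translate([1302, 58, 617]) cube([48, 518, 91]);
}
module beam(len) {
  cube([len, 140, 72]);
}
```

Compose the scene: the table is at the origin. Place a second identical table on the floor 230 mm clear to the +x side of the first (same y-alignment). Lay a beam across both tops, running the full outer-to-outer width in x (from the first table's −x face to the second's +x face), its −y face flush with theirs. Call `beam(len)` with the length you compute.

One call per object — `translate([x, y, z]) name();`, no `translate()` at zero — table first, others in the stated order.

table();
translate([1590, 0, 0]) table();
translate([0, 0, 736]) beam(2950);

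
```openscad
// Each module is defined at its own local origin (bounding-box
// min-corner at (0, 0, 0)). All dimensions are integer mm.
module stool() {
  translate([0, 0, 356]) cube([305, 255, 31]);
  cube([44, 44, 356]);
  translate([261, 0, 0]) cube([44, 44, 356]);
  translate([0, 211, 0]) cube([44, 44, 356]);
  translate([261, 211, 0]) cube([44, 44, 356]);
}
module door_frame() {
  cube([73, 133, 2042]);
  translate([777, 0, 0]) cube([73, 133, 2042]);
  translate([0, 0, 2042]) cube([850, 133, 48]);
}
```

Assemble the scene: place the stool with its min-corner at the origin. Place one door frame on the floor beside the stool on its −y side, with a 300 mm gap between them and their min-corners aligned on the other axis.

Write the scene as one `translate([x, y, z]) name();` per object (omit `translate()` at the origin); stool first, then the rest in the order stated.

stool();
translate([0, -433, 0]) door_frame();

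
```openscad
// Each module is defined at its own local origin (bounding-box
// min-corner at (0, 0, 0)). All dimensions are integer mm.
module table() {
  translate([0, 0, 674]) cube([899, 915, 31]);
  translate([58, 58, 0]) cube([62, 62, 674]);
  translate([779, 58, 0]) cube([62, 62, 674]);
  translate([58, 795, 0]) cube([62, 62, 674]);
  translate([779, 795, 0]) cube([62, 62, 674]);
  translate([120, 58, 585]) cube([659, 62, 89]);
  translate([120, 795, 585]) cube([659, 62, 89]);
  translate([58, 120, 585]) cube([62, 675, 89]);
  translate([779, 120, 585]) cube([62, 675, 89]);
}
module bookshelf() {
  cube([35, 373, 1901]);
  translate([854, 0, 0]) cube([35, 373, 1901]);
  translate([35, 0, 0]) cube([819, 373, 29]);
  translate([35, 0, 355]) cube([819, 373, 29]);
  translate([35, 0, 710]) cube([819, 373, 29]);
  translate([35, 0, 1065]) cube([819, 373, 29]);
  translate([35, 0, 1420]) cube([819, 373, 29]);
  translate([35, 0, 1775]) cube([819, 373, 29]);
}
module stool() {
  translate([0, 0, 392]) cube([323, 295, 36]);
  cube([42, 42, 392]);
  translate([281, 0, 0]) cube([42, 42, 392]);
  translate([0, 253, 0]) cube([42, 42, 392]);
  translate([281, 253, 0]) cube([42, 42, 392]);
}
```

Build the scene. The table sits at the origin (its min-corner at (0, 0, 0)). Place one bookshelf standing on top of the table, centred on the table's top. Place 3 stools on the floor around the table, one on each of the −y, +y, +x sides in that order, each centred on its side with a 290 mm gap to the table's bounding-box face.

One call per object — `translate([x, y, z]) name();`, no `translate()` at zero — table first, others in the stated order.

table();
translate([5, 271, 705]) bookshelf();
translate([288, -585, 0]) stool();
translate([288, 1205, 0]) stool();
translate([1189, 310, 0]) stool();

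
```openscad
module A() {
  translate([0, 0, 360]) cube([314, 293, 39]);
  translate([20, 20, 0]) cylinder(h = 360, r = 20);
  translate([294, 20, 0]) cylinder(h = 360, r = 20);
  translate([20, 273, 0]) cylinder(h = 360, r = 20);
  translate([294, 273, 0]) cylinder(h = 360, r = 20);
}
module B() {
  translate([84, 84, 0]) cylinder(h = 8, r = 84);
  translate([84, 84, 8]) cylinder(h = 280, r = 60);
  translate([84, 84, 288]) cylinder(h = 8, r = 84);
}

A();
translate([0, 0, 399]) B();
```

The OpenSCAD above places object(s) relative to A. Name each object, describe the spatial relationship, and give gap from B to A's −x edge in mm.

A is a stool. B is a spool. The spool is on top of the stool. The gap from the spool to the stool's −x edge is 0 mm.

The spool's min-x is at 0; the stool's min-x is 0; gap = 0 mm.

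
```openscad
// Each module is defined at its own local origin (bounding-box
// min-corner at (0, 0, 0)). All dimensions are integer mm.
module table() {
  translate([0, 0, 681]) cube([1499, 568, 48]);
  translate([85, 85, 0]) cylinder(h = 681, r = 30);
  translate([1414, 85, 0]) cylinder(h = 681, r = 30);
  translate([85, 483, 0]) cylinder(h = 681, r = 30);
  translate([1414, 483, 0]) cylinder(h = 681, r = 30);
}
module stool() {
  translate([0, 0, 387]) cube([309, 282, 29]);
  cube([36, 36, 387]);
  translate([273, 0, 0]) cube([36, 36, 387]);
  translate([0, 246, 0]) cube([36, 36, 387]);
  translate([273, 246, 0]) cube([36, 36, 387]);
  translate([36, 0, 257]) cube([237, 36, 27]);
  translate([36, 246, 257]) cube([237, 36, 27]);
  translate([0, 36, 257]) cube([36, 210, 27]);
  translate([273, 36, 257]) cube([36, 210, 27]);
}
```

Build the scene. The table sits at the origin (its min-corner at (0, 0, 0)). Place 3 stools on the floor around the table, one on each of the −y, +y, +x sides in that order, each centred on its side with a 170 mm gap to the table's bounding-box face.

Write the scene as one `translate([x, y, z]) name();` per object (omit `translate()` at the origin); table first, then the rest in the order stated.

table();
translate([595, -452, 0]) stool();
translate([595, 738, 0]) stool();
translate([1669, 143, 0]) stool();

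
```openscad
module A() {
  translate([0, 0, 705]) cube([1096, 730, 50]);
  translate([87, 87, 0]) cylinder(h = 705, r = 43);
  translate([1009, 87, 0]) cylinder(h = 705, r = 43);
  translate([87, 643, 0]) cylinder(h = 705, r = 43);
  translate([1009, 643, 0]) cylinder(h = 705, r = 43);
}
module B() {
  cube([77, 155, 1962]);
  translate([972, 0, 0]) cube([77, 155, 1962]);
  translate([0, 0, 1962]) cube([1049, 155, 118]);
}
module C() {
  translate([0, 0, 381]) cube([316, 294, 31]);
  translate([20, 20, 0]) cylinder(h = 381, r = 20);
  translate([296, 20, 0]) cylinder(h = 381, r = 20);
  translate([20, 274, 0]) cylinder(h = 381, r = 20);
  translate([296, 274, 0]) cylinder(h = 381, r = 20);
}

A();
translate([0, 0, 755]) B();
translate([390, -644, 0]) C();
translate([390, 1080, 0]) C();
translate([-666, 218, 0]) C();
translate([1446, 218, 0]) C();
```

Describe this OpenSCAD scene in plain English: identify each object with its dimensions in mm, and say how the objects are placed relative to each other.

A is a rectangular dining table. The top is 1096×730×50 mm with its upper surface at z = 755 mm. It stands on four round legs of 86 mm diameter, each leg's bounding box inset 44 mm from the nearest pair of top edges, running from the floor to the underside of the top.

B is a door frame. The clear opening is 895 mm wide and 1962 mm high. Two 77 mm wide jambs, 155 mm deep, stand either side of the opening from the floor to the top of the opening. A 118 mm thick head sits across the top of both jambs, spanning the full outside width of the frame.

C is a simple wooden stool: a rectangular seat 316 mm (x) by 294 mm (y), 31 mm thick, top face at z = 412 mm, on four round legs, each 40 mm in diameter. The legs rest on z = 0, each leg's axis is inset half a diameter from the nearest pair of seat edges (so the leg's bounding box is flush with the corner).

The door frame is on top of the table. Four stools sit around the table at the −y, +y, −x, +x sides.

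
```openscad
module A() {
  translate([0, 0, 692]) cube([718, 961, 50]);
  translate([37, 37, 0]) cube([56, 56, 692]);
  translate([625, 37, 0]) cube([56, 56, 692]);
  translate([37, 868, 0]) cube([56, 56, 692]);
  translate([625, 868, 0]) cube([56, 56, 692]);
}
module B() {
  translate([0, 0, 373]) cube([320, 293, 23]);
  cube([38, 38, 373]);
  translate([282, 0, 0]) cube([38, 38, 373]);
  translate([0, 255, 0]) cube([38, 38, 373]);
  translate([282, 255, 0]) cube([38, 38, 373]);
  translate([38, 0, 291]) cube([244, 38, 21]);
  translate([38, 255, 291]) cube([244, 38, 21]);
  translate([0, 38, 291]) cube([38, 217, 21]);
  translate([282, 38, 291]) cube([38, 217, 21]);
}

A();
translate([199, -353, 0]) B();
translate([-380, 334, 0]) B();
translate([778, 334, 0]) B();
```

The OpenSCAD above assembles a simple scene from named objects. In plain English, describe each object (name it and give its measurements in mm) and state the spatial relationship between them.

A is a rectangular dining table. The top is 718×961×50 mm with its upper surface at z = 742 mm. It stands on four 56×56 mm square legs, each inset 37 mm from the nearest pair of top edges, running from the floor to the underside of the top.

B is a four-legged stool. The seat is 320×293 mm, 23 mm thick, top at z = 396 mm. It stands on four square legs, each 38×38 mm in cross-section, from z = 0 to the seat underside, each flush with a corner of the seat. Four stretchers, 38 mm wide and 21 mm tall, connect adjacent legs with their undersides at z = 291 mm, each running between the inner faces of the legs it joins and aligned with the legs' outer faces on the other axis.

Three stools sit around the table at the −y, −x, +x sides.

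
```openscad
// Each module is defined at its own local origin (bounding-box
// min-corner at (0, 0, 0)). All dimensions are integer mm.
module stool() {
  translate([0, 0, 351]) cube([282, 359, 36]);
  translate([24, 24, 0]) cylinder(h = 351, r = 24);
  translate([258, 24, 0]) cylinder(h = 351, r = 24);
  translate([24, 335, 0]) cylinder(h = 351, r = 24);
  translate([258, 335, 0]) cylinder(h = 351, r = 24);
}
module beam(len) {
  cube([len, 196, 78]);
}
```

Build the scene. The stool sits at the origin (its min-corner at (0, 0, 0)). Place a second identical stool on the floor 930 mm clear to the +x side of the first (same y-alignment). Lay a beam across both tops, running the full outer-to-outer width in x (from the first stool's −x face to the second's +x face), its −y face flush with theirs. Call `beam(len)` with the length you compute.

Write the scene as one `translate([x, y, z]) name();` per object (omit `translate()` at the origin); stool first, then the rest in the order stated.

stool();
translate([1212, 0, 0]) stool();
translate([0, 0, 387]) beam(1494);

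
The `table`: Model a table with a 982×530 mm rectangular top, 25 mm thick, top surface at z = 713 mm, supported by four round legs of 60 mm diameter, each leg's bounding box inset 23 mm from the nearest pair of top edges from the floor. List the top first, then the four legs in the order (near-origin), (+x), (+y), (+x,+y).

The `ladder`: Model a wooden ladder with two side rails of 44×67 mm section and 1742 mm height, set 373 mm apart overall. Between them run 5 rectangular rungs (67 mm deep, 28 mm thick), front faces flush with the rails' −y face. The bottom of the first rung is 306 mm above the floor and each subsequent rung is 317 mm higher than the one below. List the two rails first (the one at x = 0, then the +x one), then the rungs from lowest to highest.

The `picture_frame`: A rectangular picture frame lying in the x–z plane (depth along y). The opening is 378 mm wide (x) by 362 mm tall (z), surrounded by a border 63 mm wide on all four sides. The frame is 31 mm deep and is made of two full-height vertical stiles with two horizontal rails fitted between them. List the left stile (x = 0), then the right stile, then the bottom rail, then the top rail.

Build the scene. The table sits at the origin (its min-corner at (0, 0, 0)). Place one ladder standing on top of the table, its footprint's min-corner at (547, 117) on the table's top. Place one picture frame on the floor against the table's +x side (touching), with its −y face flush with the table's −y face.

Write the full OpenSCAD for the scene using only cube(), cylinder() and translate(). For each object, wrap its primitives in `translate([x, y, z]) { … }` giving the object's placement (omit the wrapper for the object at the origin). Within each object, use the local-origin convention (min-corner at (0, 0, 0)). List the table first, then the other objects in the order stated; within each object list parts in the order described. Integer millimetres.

translate([0, 0, 688]) cube([982, 530, 25]);
translate([53, 53, 0]) cylinder(h = 688, r = 30);
translate([929, 53, 0]) cylinder(h = 688, r = 30);
translate([53, 477, 0]) cylinder(h = 688, r = 30);
translate([929, 477, 0]) cylinder(h = 688, r = 30);
translate([547, 117, 713]) {
  cube([44, 67, 1742]);
  translate([329, 0, 0]) cube([44, 67, 1742]);
  translate([44, 0, 306]) cube([285, 67, 28]);
  translate([44, 0, 623]) cube([285, 67, 28]);
  translate([44, 0, 940]) cube([285, 67, 28]);
  translate([44, 0, 1257]) cube([285, 67, 28]);
  translate([44, 0, 1574]) cube([285, 67, 28]);
}
translate([982, 0, 0]) {
  cube([63, 31, 488]);
  translate([441, 0, 0]) cube([63, 31, 488]);
  translate([63, 0, 0]) cube([378, 31, 63]);
  translate([63, 0, 425]) cube([378, 31, 63]);
}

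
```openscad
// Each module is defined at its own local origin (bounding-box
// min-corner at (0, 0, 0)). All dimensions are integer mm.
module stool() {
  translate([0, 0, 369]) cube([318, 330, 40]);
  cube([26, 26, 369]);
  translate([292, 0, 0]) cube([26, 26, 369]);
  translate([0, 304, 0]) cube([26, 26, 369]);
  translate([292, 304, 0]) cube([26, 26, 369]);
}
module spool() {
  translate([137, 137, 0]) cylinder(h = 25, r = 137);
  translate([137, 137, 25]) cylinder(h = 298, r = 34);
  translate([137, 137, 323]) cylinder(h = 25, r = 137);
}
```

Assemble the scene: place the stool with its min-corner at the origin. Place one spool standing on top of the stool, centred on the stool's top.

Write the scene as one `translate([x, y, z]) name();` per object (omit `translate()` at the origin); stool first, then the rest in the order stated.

stool();
translate([22, 28, 409]) spool();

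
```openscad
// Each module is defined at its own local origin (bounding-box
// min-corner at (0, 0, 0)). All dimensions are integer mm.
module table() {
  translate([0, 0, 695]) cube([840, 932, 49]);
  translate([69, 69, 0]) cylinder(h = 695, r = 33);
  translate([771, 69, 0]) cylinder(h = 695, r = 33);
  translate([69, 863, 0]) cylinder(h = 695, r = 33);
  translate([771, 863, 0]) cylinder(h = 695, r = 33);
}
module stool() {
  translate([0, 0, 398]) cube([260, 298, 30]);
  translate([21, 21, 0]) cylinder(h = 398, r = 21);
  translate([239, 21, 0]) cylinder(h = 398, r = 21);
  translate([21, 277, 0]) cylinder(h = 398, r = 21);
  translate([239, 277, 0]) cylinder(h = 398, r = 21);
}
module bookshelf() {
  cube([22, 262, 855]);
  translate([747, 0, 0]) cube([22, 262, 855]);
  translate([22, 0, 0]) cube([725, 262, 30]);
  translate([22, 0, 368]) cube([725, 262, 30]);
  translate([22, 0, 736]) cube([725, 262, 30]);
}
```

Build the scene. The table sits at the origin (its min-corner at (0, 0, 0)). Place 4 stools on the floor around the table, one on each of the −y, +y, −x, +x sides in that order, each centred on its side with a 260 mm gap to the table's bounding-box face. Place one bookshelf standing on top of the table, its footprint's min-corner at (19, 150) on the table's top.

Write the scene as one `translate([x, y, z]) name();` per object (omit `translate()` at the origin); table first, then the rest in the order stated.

table();
translate([290, -558, 0]) stool();
translate([290, 1192, 0]) stool();
translate([-520, 317, 0]) stool();
translate([1100, 317, 0]) stool();
translate([19, 150, 744]) bookshelf();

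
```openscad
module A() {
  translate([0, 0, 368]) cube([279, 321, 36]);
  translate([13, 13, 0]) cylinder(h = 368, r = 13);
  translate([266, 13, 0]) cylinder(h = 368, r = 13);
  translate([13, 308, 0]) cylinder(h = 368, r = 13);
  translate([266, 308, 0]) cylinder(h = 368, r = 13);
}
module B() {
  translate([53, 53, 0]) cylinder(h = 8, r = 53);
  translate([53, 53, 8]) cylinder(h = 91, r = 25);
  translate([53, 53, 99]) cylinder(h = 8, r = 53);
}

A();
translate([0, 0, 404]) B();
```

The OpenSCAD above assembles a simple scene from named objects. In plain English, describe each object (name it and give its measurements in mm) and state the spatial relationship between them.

A is a four-legged stool. The seat is a 279×321×36 mm slab whose top surface is at z = 404 mm; four round legs, each 26 mm in diameter, run from the floor (z = 0) to the underside of the seat, each leg's axis is inset half a diameter from the nearest pair of seat edges (so the leg's bounding box is flush with the corner).

B is a spool: two coaxial disc flanges of radius 53 mm and thickness 8 mm, joined by a core cylinder of radius 25 mm and height 91 mm. The lower flange rests on z = 0 and the three cylinders share a vertical axis.

The spool is on top of the stool.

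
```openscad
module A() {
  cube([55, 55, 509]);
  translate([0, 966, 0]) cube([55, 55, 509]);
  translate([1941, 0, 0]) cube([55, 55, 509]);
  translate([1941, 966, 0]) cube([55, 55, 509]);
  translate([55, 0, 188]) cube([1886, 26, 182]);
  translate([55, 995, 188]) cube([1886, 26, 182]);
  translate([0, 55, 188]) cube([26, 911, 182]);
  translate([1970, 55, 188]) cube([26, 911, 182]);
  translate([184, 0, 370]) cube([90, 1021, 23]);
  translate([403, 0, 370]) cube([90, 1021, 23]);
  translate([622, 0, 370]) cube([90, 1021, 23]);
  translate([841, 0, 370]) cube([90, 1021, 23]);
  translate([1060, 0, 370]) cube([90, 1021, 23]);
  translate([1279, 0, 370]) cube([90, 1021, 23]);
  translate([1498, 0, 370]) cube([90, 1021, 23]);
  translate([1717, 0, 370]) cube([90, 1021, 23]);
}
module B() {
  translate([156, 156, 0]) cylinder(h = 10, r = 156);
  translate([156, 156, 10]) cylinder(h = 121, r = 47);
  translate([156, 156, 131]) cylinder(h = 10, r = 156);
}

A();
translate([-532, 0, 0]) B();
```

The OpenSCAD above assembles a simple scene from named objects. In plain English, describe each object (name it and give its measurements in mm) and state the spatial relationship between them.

A is a bed frame 1996 mm long (x) by 1021 mm wide (y). Four 55×55 mm corner posts, 509 mm tall, at the corners of the footprint. Four rails of 26 mm thickness and 182 mm height run between adjacent posts with their undersides at z = 188 mm, their outer faces flush with the outside of the frame (the two x-running rails run between the posts' inner faces; the two y-running rails run between the posts' inner faces). 8 slats, each 90 mm wide (x) and 23 mm thick, lie across the top of the two x-running rails, running the full 1021 mm width of the frame in y; the slats are evenly spaced along x between the inner faces of the end posts with equal gaps (rounded down to the nearest mm) at the −x end and between each pair — any rounding remainder accumulates at the +x end.

B is a spool: two coaxial disc flanges of radius 156 mm and thickness 10 mm, joined by a core cylinder of radius 47 mm and height 121 mm. The lower flange rests on z = 0 and the three cylinders share a vertical axis.

The spool is on the floor beside the bed frame on its −x side.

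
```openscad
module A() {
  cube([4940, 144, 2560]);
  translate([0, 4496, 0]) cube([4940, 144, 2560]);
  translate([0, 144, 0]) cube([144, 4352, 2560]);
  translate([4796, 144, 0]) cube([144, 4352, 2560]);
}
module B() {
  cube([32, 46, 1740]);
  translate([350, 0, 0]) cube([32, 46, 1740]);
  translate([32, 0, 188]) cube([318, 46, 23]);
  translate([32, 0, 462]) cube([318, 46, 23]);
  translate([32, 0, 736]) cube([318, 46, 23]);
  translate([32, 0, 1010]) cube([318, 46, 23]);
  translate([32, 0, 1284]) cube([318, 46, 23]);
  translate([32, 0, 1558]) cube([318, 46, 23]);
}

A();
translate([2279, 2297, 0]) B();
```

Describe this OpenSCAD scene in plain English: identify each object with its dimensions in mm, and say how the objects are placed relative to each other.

A is a box-shaped house frame (walls only): outside footprint 4940×4640 mm, wall height 2560 mm, wall thickness 144 mm. The two y-facing walls run the full x-width; the two x-facing walls fit between the inner faces of the y-facing walls.

B is a wooden ladder with two side rails of 32×46 mm section and 1740 mm height, set 382 mm apart overall. Between them run 6 rectangular rungs (46 mm deep, 23 mm thick), front faces flush with the rails' −y face. The bottom of the first rung is 188 mm above the floor and each subsequent rung is 274 mm higher than the one below.

The ladder sits inside the house frame, centred.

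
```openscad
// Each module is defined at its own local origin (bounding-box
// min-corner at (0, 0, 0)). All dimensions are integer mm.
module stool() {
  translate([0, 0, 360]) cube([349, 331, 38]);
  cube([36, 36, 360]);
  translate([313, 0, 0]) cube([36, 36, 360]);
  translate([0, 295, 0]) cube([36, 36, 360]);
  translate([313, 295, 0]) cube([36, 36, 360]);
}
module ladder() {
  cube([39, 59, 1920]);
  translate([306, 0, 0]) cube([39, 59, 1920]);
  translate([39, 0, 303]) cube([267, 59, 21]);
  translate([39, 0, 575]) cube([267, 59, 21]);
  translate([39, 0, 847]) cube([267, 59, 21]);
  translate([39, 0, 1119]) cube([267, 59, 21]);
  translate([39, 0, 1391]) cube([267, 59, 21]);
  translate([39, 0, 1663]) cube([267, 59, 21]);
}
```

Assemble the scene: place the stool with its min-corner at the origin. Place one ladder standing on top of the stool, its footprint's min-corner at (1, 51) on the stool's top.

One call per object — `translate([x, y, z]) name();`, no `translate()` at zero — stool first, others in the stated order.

stool();
translate([1, 51, 398]) ladder();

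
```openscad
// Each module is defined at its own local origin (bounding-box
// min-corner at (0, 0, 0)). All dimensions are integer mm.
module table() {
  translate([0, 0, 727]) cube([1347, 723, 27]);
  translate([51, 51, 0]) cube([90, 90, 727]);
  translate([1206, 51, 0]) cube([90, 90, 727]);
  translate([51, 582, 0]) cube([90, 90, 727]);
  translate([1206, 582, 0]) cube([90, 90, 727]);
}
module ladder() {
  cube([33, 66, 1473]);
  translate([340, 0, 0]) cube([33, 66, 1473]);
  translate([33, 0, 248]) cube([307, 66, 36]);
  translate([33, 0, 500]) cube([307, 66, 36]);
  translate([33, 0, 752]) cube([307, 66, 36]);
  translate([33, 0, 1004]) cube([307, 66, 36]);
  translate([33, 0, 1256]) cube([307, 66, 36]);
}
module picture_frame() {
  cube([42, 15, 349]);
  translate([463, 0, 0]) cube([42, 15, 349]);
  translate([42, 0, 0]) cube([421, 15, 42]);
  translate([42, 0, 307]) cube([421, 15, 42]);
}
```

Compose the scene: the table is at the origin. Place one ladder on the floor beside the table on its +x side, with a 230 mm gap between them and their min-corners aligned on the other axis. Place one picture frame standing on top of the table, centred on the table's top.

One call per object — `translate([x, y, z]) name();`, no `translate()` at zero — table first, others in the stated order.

table();
translate([1577, 0, 0]) ladder();
translate([421, 354, 754]) picture_frame();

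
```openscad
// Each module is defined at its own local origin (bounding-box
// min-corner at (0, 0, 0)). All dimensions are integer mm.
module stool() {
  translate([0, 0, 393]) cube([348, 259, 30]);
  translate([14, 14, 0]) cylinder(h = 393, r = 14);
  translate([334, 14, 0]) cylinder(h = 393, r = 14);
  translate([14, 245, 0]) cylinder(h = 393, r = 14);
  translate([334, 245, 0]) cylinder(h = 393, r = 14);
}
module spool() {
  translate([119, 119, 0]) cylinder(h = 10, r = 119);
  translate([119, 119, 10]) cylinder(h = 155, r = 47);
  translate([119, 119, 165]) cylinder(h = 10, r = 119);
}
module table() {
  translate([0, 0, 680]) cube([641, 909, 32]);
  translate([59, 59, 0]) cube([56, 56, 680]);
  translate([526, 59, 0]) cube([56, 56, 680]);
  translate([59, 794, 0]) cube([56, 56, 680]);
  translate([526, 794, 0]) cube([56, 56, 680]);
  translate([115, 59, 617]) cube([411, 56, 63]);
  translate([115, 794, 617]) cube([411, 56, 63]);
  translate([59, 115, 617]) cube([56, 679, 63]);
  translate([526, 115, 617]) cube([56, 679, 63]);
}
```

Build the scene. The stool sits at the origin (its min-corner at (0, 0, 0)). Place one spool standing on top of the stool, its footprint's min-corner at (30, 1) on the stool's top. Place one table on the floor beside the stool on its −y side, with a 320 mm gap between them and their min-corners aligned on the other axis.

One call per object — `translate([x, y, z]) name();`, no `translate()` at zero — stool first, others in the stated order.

stool();
translate([30, 1, 423]) spool();
translate([0, -1229, 0]) table();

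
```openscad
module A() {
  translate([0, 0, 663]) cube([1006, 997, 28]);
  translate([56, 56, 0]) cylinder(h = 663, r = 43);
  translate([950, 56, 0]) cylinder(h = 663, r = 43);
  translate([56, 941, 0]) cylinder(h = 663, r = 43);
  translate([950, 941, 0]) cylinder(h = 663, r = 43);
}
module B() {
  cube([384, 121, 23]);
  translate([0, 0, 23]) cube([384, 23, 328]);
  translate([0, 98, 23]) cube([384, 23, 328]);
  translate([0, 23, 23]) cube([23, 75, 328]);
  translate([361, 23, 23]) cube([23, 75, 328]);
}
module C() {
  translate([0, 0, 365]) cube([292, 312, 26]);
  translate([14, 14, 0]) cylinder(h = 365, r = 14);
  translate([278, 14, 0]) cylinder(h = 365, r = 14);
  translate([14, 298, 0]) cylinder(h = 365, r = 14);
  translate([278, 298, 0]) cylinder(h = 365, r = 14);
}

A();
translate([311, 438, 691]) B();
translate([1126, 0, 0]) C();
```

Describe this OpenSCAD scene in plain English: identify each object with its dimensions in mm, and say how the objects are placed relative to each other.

A is a table with a 1006×997 mm rectangular top, 28 mm thick, top surface at z = 691 mm, supported by four round legs of 86 mm diameter, each leg's bounding box inset 13 mm from the nearest pair of top edges, running from the floor.

B is an open-topped rectangular box: outside dimensions 384×121×351 mm, with a uniform wall and base thickness of 23 mm. The base is a full 384×121 slab on the floor; four walls sit on top of the base. The front and back walls (the −y and +y sides) span the full width; the two side walls fit between them.

C is a four-legged stool. The seat is a 292×312×26 mm slab whose top surface is at z = 391 mm; four round legs, each 28 mm in diameter, run from the floor (z = 0) to the underside of the seat, each leg's axis is inset half a diameter from the nearest pair of seat edges (so the leg's bounding box is flush with the corner).

The open box is on top of the table, centred. The stool is on the floor beside the table on its +x side.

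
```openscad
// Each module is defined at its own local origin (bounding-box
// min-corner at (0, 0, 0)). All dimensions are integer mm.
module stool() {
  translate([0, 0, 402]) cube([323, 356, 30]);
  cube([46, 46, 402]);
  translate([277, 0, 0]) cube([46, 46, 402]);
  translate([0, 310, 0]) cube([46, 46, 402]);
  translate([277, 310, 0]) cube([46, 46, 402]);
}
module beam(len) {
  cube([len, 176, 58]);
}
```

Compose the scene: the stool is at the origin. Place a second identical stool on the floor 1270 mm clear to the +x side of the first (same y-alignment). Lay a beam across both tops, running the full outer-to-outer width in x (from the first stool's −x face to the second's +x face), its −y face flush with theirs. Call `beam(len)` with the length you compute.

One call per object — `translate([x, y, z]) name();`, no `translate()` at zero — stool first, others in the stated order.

stool();
translate([1593, 0, 0]) stool();
translate([0, 0, 432]) beam(1916);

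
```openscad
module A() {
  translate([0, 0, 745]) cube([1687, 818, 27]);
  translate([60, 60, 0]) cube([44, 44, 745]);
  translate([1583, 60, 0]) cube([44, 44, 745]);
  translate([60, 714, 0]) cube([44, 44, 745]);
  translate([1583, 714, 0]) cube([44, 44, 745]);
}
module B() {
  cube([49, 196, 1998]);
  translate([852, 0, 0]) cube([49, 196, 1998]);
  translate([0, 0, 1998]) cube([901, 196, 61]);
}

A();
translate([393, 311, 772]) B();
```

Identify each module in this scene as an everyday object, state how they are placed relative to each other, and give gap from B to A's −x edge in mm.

A is a table. B is a door frame. The door frame is on top of the table, centred. The gap from the door frame to the table's −x edge is 393 mm.

The door frame's min-x is at 393; the table's min-x is 0; gap = 393 mm.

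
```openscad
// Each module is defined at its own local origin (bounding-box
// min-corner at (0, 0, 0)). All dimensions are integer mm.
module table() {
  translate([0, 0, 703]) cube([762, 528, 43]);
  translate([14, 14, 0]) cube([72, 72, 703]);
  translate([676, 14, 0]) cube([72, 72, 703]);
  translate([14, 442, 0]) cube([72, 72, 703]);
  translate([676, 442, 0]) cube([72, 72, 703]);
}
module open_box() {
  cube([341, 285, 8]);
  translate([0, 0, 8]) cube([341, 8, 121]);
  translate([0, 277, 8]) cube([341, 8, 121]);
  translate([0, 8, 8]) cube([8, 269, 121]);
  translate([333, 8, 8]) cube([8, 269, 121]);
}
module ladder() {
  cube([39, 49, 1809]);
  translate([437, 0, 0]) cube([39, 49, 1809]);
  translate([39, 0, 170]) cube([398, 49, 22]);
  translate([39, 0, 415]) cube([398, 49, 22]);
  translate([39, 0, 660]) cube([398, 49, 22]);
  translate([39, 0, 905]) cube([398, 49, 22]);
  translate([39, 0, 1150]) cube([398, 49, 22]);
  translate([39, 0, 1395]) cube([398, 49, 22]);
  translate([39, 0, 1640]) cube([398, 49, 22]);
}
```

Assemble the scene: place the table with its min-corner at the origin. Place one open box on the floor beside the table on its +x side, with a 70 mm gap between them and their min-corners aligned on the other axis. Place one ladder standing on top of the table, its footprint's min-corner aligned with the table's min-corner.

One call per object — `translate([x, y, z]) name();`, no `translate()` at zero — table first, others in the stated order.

table();
translate([832, 0, 0]) open_box();
translate([0, 0, 746]) ladder();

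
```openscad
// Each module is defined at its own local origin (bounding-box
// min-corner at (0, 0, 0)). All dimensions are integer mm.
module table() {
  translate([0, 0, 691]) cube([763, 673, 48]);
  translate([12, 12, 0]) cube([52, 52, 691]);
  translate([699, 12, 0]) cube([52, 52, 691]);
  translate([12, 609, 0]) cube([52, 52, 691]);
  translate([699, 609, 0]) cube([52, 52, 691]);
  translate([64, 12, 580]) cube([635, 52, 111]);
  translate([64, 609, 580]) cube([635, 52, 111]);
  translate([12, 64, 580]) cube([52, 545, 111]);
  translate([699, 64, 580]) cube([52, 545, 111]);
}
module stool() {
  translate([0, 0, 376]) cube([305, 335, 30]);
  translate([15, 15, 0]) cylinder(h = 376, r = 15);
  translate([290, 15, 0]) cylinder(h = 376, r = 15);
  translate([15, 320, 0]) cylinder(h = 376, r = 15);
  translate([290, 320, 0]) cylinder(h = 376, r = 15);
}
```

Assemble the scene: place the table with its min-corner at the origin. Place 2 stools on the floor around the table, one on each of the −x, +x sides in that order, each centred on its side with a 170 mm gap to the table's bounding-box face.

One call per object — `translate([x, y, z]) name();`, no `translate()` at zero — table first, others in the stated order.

table();
translate([-475, 169, 0]) stool();
translate([933, 169, 0]) stool();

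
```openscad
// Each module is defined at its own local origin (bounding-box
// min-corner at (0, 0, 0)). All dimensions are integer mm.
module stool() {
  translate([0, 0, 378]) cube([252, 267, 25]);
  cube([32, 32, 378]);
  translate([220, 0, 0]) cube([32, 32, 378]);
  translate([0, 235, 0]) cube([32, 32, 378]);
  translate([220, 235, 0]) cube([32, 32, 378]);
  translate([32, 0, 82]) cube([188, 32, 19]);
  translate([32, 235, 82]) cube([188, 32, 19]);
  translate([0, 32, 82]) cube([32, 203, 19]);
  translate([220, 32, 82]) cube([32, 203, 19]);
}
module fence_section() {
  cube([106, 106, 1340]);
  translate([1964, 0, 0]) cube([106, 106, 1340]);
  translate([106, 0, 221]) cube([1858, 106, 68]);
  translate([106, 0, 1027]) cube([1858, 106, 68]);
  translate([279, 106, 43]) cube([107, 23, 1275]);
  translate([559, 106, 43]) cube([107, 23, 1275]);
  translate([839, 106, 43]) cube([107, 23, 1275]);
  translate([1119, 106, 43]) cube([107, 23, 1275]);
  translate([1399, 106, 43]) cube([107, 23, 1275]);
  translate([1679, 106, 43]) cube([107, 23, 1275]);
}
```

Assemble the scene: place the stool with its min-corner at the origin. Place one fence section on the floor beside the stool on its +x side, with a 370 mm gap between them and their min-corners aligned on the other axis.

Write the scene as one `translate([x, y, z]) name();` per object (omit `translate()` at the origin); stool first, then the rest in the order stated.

stool();
translate([622, 0, 0]) fence_section();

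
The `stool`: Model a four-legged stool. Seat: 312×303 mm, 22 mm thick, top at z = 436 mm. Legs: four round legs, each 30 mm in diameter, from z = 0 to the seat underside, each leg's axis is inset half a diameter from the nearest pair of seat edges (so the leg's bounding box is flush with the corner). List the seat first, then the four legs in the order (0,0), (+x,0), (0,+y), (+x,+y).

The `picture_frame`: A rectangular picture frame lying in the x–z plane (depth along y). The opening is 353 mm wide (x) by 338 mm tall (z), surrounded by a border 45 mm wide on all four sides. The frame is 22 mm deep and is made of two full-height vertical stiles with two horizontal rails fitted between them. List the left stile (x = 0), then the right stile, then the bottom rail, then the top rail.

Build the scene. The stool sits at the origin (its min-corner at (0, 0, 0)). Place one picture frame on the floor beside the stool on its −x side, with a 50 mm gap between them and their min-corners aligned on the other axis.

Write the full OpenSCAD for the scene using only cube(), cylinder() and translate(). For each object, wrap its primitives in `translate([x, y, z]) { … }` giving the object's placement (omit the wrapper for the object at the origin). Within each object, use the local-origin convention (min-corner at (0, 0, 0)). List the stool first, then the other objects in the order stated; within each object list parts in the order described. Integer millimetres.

translate([0, 0, 414]) cube([312, 303, 22]);
translate([15, 15, 0]) cylinder(h = 414, r = 15);
translate([297, 15, 0]) cylinder(h = 414, r = 15);
translate([15, 288, 0]) cylinder(h = 414, r = 15);
translate([297, 288, 0]) cylinder(h = 414, r = 15);
translate([-493, 0, 0]) {
  cube([45, 22, 428]);
  translate([398, 0, 0]) cube([45, 22, 428]);
  translate([45, 0, 0]) cube([353, 22, 45]);
  translate([45, 0, 383]) cube([353, 22, 45]);
}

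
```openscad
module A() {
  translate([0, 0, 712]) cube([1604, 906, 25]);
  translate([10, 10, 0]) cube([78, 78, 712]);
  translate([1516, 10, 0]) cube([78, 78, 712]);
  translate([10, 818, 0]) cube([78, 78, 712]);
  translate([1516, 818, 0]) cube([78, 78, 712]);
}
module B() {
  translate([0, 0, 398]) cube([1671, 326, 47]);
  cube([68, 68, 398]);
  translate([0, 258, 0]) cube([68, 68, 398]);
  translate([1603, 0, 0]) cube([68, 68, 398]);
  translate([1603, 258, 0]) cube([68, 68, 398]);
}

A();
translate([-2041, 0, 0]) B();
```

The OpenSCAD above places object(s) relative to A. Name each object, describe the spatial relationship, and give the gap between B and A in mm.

The bench's nearest face is 370 mm from the table's −x face.

A is a table. B is a bench. The bench is on the floor beside the table on its −x side. The gap between the bench and the table is 370 mm.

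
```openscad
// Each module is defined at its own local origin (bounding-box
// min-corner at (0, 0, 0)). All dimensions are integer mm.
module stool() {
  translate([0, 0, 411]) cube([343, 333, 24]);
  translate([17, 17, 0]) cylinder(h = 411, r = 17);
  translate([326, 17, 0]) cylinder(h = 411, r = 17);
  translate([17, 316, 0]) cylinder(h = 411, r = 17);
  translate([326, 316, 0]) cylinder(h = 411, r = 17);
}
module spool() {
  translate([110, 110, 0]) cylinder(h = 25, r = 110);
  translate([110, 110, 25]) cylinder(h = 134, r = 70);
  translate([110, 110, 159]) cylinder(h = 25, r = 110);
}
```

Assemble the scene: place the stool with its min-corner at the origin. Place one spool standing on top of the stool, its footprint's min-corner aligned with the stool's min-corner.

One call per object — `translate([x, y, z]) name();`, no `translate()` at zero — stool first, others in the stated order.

stool();
translate([0, 0, 435]) spool();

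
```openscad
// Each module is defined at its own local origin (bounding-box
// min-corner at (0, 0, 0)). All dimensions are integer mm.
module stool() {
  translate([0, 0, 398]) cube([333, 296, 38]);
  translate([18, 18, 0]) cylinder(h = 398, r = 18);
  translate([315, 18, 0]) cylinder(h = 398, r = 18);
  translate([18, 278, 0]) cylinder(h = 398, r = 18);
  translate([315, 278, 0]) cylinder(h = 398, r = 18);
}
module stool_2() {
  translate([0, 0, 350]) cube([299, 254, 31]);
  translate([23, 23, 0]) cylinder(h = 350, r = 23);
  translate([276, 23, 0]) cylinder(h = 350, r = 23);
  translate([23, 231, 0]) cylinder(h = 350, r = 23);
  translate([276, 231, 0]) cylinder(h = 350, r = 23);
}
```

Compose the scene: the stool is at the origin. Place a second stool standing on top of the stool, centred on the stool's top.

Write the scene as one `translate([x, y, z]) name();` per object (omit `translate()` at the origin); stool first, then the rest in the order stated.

stool();
translate([17, 21, 436]) stool_2();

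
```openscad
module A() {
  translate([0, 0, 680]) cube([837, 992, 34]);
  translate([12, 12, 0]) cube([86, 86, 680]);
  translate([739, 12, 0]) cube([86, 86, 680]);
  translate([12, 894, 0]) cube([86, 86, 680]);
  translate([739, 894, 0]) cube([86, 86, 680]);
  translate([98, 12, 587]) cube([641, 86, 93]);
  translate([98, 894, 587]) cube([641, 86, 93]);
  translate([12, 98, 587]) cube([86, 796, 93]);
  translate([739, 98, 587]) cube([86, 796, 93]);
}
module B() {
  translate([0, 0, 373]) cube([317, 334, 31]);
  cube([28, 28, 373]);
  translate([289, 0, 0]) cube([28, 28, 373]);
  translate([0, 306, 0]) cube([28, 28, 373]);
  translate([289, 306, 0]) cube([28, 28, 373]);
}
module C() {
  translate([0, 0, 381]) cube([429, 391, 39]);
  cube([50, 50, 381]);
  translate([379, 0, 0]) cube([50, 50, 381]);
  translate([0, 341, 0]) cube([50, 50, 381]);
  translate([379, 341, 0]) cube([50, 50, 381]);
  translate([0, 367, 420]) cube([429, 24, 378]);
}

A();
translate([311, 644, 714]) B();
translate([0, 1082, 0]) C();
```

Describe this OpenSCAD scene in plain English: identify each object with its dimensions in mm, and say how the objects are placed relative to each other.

A is a rectangular dining table. The top is 837×992×34 mm with its upper surface at z = 714 mm. It stands on four 86×86 mm square legs, each inset 12 mm from the nearest pair of top edges, running from the floor to the underside of the top. Four apron rails, 86 mm thick and 93 mm tall, run between adjacent legs with their top edges flush with the underside of the top and their outer faces flush with the legs' outer faces.

B is a four-legged stool. The seat is a 317×334×31 mm slab whose top surface is at z = 404 mm; four square legs, each 28×28 mm in cross-section, run from the floor (z = 0) to the underside of the seat, each flush with a corner of the seat.

C is a chair. The seat is a 429×391×39 mm slab with its top at z = 420 mm, on four 50×50 mm corner legs (flush with the seat edges, standing on z = 0). A flat backrest 24 mm thick, 378 mm tall, spans the full seat width and rises from the seat top along its +y edge, rear face flush with the rear of the seat.

The stool is on top of the table. The chair is on the floor beside the table on its +y side.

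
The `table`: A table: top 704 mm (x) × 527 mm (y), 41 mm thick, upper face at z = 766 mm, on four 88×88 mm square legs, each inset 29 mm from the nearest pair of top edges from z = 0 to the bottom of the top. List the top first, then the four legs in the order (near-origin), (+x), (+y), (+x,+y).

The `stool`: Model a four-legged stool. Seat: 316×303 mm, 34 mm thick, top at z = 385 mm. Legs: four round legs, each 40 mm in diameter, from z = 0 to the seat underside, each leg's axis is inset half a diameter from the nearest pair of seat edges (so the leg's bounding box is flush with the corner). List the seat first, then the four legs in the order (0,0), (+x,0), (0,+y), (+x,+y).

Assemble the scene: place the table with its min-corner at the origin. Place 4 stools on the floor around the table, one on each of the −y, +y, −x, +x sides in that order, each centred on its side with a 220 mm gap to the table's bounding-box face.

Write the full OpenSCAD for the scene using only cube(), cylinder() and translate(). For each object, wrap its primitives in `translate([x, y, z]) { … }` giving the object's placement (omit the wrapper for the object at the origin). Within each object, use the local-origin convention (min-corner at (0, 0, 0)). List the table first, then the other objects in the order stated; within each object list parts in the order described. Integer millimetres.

translate([0, 0, 725]) cube([704, 527, 41]);
translate([29, 29, 0]) cube([88, 88, 725]);
translate([587, 29, 0]) cube([88, 88, 725]);
translate([29, 410, 0]) cube([88, 88, 725]);
translate([587, 410, 0]) cube([88, 88, 725]);
translate([194, -523, 0]) {
  translate([0, 0, 351]) cube([316, 303, 34]);
  translate([20, 20, 0]) cylinder(h = 351, r = 20);
  translate([296, 20, 0]) cylinder(h = 351, r = 20);
  translate([20, 283, 0]) cylinder(h = 351, r = 20);
  translate([296, 283, 0]) cylinder(h = 351, r = 20);
}
translate([194, 747, 0]) {
  translate([0, 0, 351]) cube([316, 303, 34]);
  translate([20, 20, 0]) cylinder(h = 351, r = 20);
  translate([296, 20, 0]) cylinder(h = 351, r = 20);
  translate([20, 283, 0]) cylinder(h = 351, r = 20);
  translate([296, 283, 0]) cylinder(h = 351, r = 20);
}
translate([-536, 112, 0]) {
  translate([0, 0, 351]) cube([316, 303, 34]);
  translate([20, 20, 0]) cylinder(h = 351, r = 20);
  translate([296, 20, 0]) cylinder(h = 351, r = 20);
  translate([20, 283, 0]) cylinder(h = 351, r = 20);
  translate([296, 283, 0]) cylinder(h = 351, r = 20);
}
translate([924, 112, 0]) {
  translate([0, 0, 351]) cube([316, 303, 34]);
  translate([20, 20, 0]) cylinder(h = 351, r = 20);
  translate([296, 20, 0]) cylinder(h = 351, r = 20);
  translate([20, 283, 0]) cylinder(h = 351, r = 20);
  translate([296, 283, 0]) cylinder(h = 351, r = 20);
}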